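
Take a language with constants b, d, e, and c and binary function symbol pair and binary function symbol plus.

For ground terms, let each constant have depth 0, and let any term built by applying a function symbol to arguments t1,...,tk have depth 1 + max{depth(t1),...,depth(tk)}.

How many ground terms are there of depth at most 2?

2596

Let N_k = |{terms of depth ≤ k}|. Then N_0 = 4 and N_k = 4 + N_{k-1}^2 + N_{k-1}^2 for k ≥ 1 (one summand per function symbol, arity giving the exponent).
N_0 = 4
N_1 = 4 + 4^2 + 4^2 = 36
N_2 = 4 + 36^2 + 36^2 = 2596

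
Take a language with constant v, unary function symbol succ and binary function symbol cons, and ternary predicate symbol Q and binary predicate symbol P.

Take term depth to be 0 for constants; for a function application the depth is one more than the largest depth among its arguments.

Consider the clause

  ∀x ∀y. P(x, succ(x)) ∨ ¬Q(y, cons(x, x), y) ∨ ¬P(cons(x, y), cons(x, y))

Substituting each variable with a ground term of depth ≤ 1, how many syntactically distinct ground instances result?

Ground terms of depth ≤ 1:
  Write N_k for the number of ground terms of depth ≤ k. A term of depth ≤ k is either a constant or a function symbol applied to arguments of depth ≤ k−1, so N_k = 1 + N_{k-1} + N_{k-1}^2.
  N_0 = 1
  N_1 = 1 + 1 + 1^2 = 3
So there are 3 ground terms available for substitution.
The clause has 2 distinct variables (x, y), each appearing in the body. In the free term algebra distinct substitutions yield syntactically distinct ground instances.
Number of ground instances = 3^2 = 9.

9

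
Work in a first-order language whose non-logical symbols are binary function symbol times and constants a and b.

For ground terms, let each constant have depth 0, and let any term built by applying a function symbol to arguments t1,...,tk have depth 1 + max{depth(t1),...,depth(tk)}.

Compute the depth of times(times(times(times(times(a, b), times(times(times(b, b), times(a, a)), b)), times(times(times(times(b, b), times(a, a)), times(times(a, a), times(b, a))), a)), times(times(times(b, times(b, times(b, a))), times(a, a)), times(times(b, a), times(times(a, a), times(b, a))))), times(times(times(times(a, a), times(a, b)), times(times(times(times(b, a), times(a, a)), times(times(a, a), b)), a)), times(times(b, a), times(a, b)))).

7

depth(times(a, b)) = 1 + max(0, 0) = 1
depth(times(b, b)) = 1 + max(0, 0) = 1
depth(times(a, a)) = 1 + max(0, 0) = 1
depth(times(times(b, b), times(a, a))) = 1 + max(1, 1) = 2
depth(times(times(times(b, b), times(a, a)), b)) = 1 + max(2, 0) = 3
depth(times(times(a, b), times(times(times(b, b), times(a, a)), b))) = 1 + max(1, 3) = 4
depth(times(b, a)) = 1 + max(0, 0) = 1
depth(times(times(a, a), times(b, a))) = 1 + max(1, 1) = 2
depth(times(times(times(b, b), times(a, a)), times(times(a, a), times(b, a)))) = 1 + max(2, 2) = 3
depth(times(times(times(times(b, b), times(a, a)), times(times(a, a), times(b, a))), a)) = 1 + max(3, 0) = 4
depth(times(times(times(a, b), times(times(times(b, b), times(a, a)), b)), times(times(times(times(b, b), times(a, a)), times(times(a, a), times(b, a))), a))) = 1 + max(4, 4) = 5
depth(times(b, times(b, a))) = 1 + max(0, 1) = 2
depth(times(b, times(b, times(b, a)))) = 1 + max(0, 2) = 3
depth(times(times(b, times(b, times(b, a))), times(a, a))) = 1 + max(3, 1) = 4
depth(times(times(b, a), times(times(a, a), times(b, a)))) = 1 + max(1, 2) = 3
depth(times(times(times(b, times(b, times(b, a))), times(a, a)), times(times(b, a), times(times(a, a), times(b, a))))) = 1 + max(4, 3) = 5
depth(times(times(times(times(a, b), times(times(times(b, b), times(a, a)), b)), times(times(times(times(b, b), times(a, a)), times(times(a, a), times(b, a))), a)), times(times(times(b, times(b, times(b, a))), times(a, a)), times(times(b, a), times(times(a, a), times(b, a)))))) = 1 + max(5, 5) = 6
depth(times(times(a, a), times(a, b))) = 1 + max(1, 1) = 2
depth(times(times(b, a), times(a, a))) = 1 + max(1, 1) = 2
depth(times(times(a, a), b)) = 1 + max(1, 0) = 2
depth(times(times(times(b, a), times(a, a)), times(times(a, a), b))) = 1 + max(2, 2) = 3
depth(times(times(times(times(b, a), times(a, a)), times(times(a, a), b)), a)) = 1 + max(3, 0) = 4
depth(times(times(times(a, a), times(a, b)), times(times(times(times(b, a), times(a, a)), times(times(a, a), b)), a))) = 1 + max(2, 4) = 5
depth(times(times(b, a), times(a, b))) = 1 + max(1, 1) = 2
depth(times(times(times(times(a, a), times(a, b)), times(times(times(times(b, a), times(a, a)), times(times(a, a), b)), a)), times(times(b, a), times(a, b)))) = 1 + max(5, 2) = 6
depth(times(times(times(times(times(a, b), times(times(times(b, b), times(a, a)), b)), times(times(times(times(b, b), times(a, a)), times(times(a, a), times(b, a))), a)), times(times(times(b, times(b, times(b, a))), times(a, a)), times(times(b, a), times(times(a, a), times(b, a))))), times(times(times(times(a, a), times(a, b)), times(times(times(times(b, a), times(a, a)), times(times(a, a), b)), a)), times(times(b, a), times(a, b))))) = 1 + max(6, 6) = 7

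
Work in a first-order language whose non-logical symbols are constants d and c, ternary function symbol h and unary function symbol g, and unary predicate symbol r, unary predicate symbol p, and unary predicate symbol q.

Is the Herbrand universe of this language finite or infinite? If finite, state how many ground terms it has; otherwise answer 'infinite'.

infinite

The signature has at least one function symbol (h, arity 3) and at least one constant (d).
Iterating h gives infinitely many distinct ground terms: d, h(d, d, d), h(h(d, d, d), h(d, d, d), h(d, d, d)), ...
So the Herbrand universe is infinite.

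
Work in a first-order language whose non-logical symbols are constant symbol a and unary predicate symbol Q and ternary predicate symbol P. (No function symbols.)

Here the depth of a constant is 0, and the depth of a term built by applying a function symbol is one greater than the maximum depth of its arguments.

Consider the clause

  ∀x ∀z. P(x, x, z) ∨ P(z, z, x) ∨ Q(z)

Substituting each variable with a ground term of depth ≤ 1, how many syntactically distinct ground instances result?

1

Ground terms of depth ≤ 1:
  With no function symbols every ground term is a constant, so there is exactly 1 ground term at every depth bound.
  N_0 = 1
  N_1 = 1
  Explicitly: a.
So there is exactly 1 ground term available for substitution.
There are 2 variables to instantiate (x, z), each occurring in at least one literal, so different choices give different ground instances.
Number of ground instances = 1^2 = 1.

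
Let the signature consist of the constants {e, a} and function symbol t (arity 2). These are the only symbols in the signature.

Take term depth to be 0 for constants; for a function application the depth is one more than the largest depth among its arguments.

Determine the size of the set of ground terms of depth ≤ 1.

6

If N_k denotes the number of depth-≤k ground terms, the 2 constants give N_0 = 2, and each function symbol of arity r contributes N_{k-1}^r new terms at level k: N_k = 2 + N_{k-1}^2.
N_0 = 2
N_1 = 2 + 2^2 = 6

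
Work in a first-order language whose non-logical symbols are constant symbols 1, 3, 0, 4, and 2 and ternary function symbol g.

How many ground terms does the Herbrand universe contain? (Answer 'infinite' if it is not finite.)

infinite

The signature has at least one function symbol (g, arity 3) and at least one constant (1).
Iterating g gives infinitely many distinct ground terms: 1, g(1, 1, 1), g(g(1, 1, 1), g(1, 1, 1), g(1, 1, 1)), ...
So the Herbrand universe is infinite.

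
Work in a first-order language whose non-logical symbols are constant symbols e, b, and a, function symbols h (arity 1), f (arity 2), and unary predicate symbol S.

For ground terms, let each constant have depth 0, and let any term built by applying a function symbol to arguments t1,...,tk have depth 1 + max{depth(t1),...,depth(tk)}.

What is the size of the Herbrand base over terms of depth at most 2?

First count ground terms of depth ≤ 2.
Let N_k = |{terms of depth ≤ k}|. Then N_0 = 3 and N_k = 3 + N_{k-1} + N_{k-1}^2 for k ≥ 1 (one summand per function symbol, arity giving the exponent).
N_0 = 3
N_1 = 3 + 3 + 3^2 = 15
N_2 = 3 + 15 + 15^2 = 243
So |H| = 243.
For each predicate symbol, the number of ground atoms is |H| raised to its arity; summing:
  S: 243
Total ground atoms: 243.

243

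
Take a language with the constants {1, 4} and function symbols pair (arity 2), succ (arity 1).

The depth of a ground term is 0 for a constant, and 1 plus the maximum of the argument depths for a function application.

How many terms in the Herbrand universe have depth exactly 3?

5478

Let N_k = |{terms of depth ≤ k}|. Then N_0 = 2 and N_k = 2 + N_{k-1}^2 + N_{k-1} for k ≥ 1 (one summand per function symbol, arity giving the exponent).
N_0 = 2
N_1 = 2 + 2^2 + 2 = 8
N_2 = 2 + 8^2 + 8 = 74
N_3 = 2 + 74^2 + 74 = 5552
Terms of depth exactly 3: N_3 − N_2 = 5552 − 74 = 5478.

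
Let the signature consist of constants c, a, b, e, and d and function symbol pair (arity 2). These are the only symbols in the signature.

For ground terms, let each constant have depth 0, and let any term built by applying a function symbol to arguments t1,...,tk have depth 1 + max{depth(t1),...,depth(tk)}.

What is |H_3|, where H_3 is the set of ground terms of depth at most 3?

819030

Write N_k for the number of ground terms of depth ≤ k. A term of depth ≤ k is either a constant or a function symbol applied to arguments of depth ≤ k−1, so N_k = 5 + N_{k-1}^2.
N_0 = 5
N_1 = 5 + 5^2 = 30
N_2 = 5 + 30^2 = 905
N_3 = 5 + 905^2 = 819030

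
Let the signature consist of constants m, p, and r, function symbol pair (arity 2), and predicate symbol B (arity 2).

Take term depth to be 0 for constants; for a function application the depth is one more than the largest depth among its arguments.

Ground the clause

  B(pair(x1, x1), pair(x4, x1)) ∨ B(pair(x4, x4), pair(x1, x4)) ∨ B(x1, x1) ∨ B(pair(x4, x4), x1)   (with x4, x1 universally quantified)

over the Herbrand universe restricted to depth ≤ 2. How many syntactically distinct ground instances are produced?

Ground terms of depth ≤ 2:
  Let N_k count ground terms of depth at most k. Each non-constant term of depth ≤ k is some function symbol applied to depth-≤(k−1) arguments, giving N_k = 3 + N_{k-1}^2.
  N_0 = 3
  N_1 = 3 + 3^2 = 12
  N_2 = 3 + 12^2 = 147
So there are 147 ground terms available for substitution.
Each of x4, x1 ranges independently over the available ground terms, and distinct assignments produce distinct instances.
Number of ground instances = 147^2 = 21609.

21609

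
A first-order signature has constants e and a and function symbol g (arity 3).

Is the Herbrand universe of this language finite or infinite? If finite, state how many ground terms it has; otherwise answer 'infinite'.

The signature has at least one function symbol (g, arity 3) and at least one constant (e).
Iterating g gives infinitely many distinct ground terms: e, g(e, e, e), g(g(e, e, e), g(e, e, e), g(e, e, e)), ...
So the Herbrand universe is infinite.

infinite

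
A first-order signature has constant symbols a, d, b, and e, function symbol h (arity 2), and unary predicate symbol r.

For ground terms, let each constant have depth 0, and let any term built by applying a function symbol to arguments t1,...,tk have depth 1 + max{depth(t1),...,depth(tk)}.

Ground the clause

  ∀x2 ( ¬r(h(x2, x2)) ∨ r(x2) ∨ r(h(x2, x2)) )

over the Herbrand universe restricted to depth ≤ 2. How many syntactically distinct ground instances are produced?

Ground terms of depth ≤ 2:
  Write N_k for the number of ground terms of depth ≤ k. A term of depth ≤ k is either a constant or a function symbol applied to arguments of depth ≤ k−1, so N_k = 4 + N_{k-1}^2.
  N_0 = 4
  N_1 = 4 + 4^2 = 20
  N_2 = 4 + 20^2 = 404
So there are 404 ground terms available for substitution.
The body mentions the single quantified variable x2; since ground terms form a free algebra, no two substitutions collapse to the same formula.
Number of ground instances = 404.

404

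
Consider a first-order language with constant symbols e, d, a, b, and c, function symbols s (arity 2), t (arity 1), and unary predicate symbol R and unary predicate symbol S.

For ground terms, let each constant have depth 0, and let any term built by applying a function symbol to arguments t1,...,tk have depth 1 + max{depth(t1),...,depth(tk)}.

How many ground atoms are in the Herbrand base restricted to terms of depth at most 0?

First count ground terms of depth ≤ 0.
Count level by level. With function symbols s/2, t/1, the terms of depth ≤ k are the 5 constants together with each function applied to depth-≤(k−1) tuples, so N_k = 5 + N_{k-1}^2 + N_{k-1}.
N_0 = 5
So |H| = 5.
Ground atoms are formed by filling each argument slot of a predicate with a term from H, so an r-ary predicate gives |H|^r atoms:
  R: 5;  S: 5
Total ground atoms: 5 + 5 = 10.

10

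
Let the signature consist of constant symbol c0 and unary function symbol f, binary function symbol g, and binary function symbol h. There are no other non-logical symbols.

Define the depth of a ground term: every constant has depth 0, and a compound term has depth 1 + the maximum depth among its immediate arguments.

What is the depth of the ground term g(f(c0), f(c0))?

depth(f(c0)) = 1 + depth(c0) = 1 + 0 = 1
depth(g(f(c0), f(c0))) = 1 + max(1, 1) = 2

2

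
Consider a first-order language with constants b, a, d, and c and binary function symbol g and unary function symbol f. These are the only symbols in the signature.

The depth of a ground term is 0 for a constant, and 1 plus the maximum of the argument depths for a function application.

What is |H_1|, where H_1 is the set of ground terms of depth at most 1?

24

Let N_k count ground terms of depth at most k. Each non-constant term of depth ≤ k is some function symbol applied to depth-≤(k−1) arguments, giving N_k = 4 + N_{k-1}^2 + N_{k-1}.
N_0 = 4
N_1 = 4 + 4^2 + 4 = 24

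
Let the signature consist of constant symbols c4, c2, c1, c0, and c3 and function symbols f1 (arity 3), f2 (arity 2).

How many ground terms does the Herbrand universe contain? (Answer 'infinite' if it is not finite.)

infinite

The signature has at least one function symbol (f1, arity 3) and at least one constant (c4).
Iterating f1 gives infinitely many distinct ground terms: c4, f1(c4, c4, c4), f1(f1(c4, c4, c4), f1(c4, c4, c4), f1(c4, c4, c4)), ...
So the Herbrand universe is infinite.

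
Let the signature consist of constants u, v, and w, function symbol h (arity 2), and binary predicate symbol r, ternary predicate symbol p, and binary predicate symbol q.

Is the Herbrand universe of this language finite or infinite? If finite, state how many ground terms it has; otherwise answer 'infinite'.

infinite

The signature has at least one function symbol (h, arity 2) and at least one constant (u).
Iterating h gives infinitely many distinct ground terms: u, h(u, u), h(h(u, u), h(u, u)), ...
So the Herbrand universe is infinite.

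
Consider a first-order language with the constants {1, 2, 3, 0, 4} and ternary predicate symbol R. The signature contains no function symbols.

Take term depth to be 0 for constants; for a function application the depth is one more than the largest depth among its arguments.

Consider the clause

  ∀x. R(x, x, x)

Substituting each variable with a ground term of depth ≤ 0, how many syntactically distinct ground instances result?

5

Ground terms of depth ≤ 0:
  With no function symbols every ground term is a constant, so there are exactly 5 ground terms at every depth bound.
  N_0 = 5
So there are 5 ground terms available for substitution.
The body mentions the single quantified variable x; since ground terms form a free algebra, no two substitutions collapse to the same formula.
Number of ground instances = 5.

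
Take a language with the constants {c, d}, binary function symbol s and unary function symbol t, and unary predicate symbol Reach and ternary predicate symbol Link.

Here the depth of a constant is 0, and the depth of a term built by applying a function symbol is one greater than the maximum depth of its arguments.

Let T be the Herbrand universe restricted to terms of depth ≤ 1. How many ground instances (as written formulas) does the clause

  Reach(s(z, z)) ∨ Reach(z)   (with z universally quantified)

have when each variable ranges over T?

8

Ground terms of depth ≤ 1:
  Let N_k count ground terms of depth at most k. Each non-constant term of depth ≤ k is some function symbol applied to depth-≤(k−1) arguments, giving N_k = 2 + N_{k-1}^2 + N_{k-1}.
  N_0 = 2
  N_1 = 2 + 2^2 + 2 = 8
  Explicitly: c, d, s(c, c), s(c, d), s(d, c), s(d, d), t(c), t(d).
So there are 8 ground terms available for substitution.
There is 1 variable to instantiate (z),  occurring in at least one literal, so different choices give different ground instances.
Number of ground instances = 8.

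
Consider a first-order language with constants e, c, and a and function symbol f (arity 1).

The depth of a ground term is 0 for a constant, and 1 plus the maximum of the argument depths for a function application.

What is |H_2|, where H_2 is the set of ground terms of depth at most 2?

Let N_k count ground terms of depth at most k. Each non-constant term of depth ≤ k is some function symbol applied to depth-≤(k−1) arguments, giving N_k = 3 + N_{k-1}.
N_0 = 3
N_1 = 3 + 3 = 6
N_2 = 3 + 6 = 9

9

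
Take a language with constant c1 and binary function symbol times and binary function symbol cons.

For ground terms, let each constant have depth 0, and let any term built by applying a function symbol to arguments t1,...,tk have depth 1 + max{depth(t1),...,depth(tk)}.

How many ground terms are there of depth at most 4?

Let N_k count ground terms of depth at most k. Each non-constant term of depth ≤ k is some function symbol applied to depth-≤(k−1) arguments, giving N_k = 1 + N_{k-1}^2 + N_{k-1}^2.
N_0 = 1
N_1 = 1 + 1^2 + 1^2 = 3
N_2 = 1 + 3^2 + 3^2 = 19
N_3 = 1 + 19^2 + 19^2 = 723
N_4 = 1 + 723^2 + 723^2 = 1045459

1045459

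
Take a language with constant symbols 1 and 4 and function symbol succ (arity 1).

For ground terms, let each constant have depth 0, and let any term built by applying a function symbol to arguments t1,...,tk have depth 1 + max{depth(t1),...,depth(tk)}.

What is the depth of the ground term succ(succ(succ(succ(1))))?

depth(succ(1)) = 1 + depth(1) = 1 + 0 = 1
depth(succ(succ(1))) = 1 + depth(succ(1)) = 1 + 1 = 2
depth(succ(succ(succ(1)))) = 1 + depth(succ(succ(1))) = 1 + 2 = 3
depth(succ(succ(succ(succ(1))))) = 1 + depth(succ(succ(succ(1)))) = 1 + 3 = 4

4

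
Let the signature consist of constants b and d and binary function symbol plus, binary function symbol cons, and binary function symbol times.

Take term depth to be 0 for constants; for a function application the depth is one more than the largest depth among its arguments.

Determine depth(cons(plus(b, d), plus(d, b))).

2

depth(plus(b, d)) = 1 + max(0, 0) = 1
depth(plus(d, b)) = 1 + max(0, 0) = 1
depth(cons(plus(b, d), plus(d, b))) = 1 + max(1, 1) = 2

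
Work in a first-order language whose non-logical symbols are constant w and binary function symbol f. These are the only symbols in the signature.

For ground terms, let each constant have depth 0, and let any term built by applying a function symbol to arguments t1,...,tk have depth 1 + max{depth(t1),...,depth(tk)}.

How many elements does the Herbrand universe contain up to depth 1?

2

Write N_k for the number of ground terms of depth ≤ k. A term of depth ≤ k is either a constant or a function symbol applied to arguments of depth ≤ k−1, so N_k = 1 + N_{k-1}^2.
N_0 = 1
N_1 = 1 + 1^2 = 2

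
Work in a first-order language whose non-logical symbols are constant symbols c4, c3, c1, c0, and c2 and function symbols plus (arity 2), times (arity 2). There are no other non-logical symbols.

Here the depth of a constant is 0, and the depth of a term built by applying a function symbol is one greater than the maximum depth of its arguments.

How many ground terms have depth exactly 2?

Let N_k = |{terms of depth ≤ k}|. Then N_0 = 5 and N_k = 5 + N_{k-1}^2 + N_{k-1}^2 for k ≥ 1 (one summand per function symbol, arity giving the exponent).
N_0 = 5
N_1 = 5 + 5^2 + 5^2 = 55
N_2 = 5 + 55^2 + 55^2 = 6055
Terms of depth exactly 2: N_2 − N_1 = 6055 − 55 = 6000.

6000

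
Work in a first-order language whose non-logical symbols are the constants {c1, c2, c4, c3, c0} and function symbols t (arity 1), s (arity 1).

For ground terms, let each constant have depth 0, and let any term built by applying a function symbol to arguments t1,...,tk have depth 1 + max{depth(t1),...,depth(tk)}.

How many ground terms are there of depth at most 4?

155

Count level by level. With function symbols t/1, s/1, the terms of depth ≤ k are the 5 constants together with each function applied to depth-≤(k−1) tuples, so N_k = 5 + N_{k-1} + N_{k-1}.
N_0 = 5
N_1 = 5 + 5 + 5 = 15
N_2 = 5 + 15 + 15 = 35
N_3 = 5 + 35 + 35 = 75
N_4 = 5 + 75 + 75 = 155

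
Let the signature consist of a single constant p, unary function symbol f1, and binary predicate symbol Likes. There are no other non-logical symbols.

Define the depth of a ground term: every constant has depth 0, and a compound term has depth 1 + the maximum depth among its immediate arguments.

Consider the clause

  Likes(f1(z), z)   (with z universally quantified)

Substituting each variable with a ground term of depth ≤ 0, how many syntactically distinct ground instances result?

Ground terms of depth ≤ 0:
  Let N_k count ground terms of depth at most k. Each non-constant term of depth ≤ k is some function symbol applied to depth-≤(k−1) arguments, giving N_k = 1 + N_{k-1}.
  N_0 = 1
  Explicitly: p.
So there is exactly 1 ground term available for substitution.
The variable z ranges independently over the available ground terms, and distinct assignments produce distinct instances.
Number of ground instances = 1.

1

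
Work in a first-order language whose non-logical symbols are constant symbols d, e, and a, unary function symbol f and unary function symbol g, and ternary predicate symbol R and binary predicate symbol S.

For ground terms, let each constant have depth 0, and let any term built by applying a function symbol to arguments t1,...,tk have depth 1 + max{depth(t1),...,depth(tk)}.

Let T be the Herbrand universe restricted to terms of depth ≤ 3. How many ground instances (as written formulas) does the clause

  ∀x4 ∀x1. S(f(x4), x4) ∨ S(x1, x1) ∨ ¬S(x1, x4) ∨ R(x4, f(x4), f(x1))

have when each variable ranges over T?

Ground terms of depth ≤ 3:
  Let N_k count ground terms of depth at most k. Each non-constant term of depth ≤ k is some function symbol applied to depth-≤(k−1) arguments, giving N_k = 3 + N_{k-1} + N_{k-1}.
  N_0 = 3
  N_1 = 3 + 3 + 3 = 9
  N_2 = 3 + 9 + 9 = 21
  N_3 = 3 + 21 + 21 = 45
So there are 45 ground terms available for substitution.
Each of x4, x1 ranges independently over the available ground terms, and distinct assignments produce distinct instances.
Number of ground instances = 45^2 = 2025.

2025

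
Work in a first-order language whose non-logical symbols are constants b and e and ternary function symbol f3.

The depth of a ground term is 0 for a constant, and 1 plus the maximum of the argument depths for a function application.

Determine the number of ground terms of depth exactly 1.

8

Count level by level. With function symbols f3/3, the terms of depth ≤ k are the 2 constants together with each function applied to depth-≤(k−1) tuples, so N_k = 2 + N_{k-1}^3.
N_0 = 2
N_1 = 2 + 2^3 = 10
Terms of depth exactly 1: N_1 − N_0 = 10 − 2 = 8.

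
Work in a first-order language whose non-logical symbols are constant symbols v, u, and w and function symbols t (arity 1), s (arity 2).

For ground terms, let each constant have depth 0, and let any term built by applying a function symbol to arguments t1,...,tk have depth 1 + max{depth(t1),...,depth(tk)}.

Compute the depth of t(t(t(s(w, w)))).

depth(s(w, w)) = 1 + max(0, 0) = 1
depth(t(s(w, w))) = 1 + depth(s(w, w)) = 1 + 1 = 2
depth(t(t(s(w, w)))) = 1 + depth(t(s(w, w))) = 1 + 2 = 3
depth(t(t(t(s(w, w))))) = 1 + depth(t(t(s(w, w)))) = 1 + 3 = 4

4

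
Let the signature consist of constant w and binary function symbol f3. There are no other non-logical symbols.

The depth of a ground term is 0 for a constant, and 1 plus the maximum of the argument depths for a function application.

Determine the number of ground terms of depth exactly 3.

21

Let N_k = |{terms of depth ≤ k}|. Then N_0 = 1 and N_k = 1 + N_{k-1}^2 for k ≥ 1 (one summand per function symbol, arity giving the exponent).
N_0 = 1
N_1 = 1 + 1^2 = 2
N_2 = 1 + 2^2 = 5
N_3 = 1 + 5^2 = 26
Terms of depth exactly 3: N_3 − N_2 = 26 − 5 = 21.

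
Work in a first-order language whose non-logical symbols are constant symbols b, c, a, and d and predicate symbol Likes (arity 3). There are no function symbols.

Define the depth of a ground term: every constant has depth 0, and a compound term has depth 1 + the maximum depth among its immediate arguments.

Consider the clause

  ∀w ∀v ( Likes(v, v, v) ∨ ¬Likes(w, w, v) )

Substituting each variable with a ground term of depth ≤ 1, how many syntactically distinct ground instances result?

Ground terms of depth ≤ 1:
  With no function symbols every ground term is a constant, so there are exactly 4 ground terms at every depth bound.
  N_0 = 4
  N_1 = 4
  Explicitly: b, c, a, d.
So there are 4 ground terms available for substitution.
The body mentions every one of the 2 quantified variables; since ground terms form a free algebra, no two substitutions collapse to the same formula.
Number of ground instances = 4^2 = 16.

16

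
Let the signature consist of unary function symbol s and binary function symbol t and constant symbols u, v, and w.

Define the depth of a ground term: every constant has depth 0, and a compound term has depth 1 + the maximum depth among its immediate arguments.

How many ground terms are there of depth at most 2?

Let N_k = |{terms of depth ≤ k}|. Then N_0 = 3 and N_k = 3 + N_{k-1} + N_{k-1}^2 for k ≥ 1 (one summand per function symbol, arity giving the exponent).
N_0 = 3
N_1 = 3 + 3 + 3^2 = 15
N_2 = 3 + 15 + 15^2 = 243

243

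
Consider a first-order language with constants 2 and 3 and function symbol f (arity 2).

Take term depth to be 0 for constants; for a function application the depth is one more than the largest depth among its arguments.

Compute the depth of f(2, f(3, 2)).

2

depth(f(3, 2)) = 1 + max(0, 0) = 1
depth(f(2, f(3, 2))) = 1 + max(0, 1) = 2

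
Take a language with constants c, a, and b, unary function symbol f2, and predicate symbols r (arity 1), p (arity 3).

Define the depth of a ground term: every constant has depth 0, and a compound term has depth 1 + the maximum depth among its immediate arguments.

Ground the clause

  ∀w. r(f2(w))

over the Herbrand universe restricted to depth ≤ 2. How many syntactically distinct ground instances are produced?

9

Ground terms of depth ≤ 2:
  Let N_k = |{terms of depth ≤ k}|. Then N_0 = 3 and N_k = 3 + N_{k-1} for k ≥ 1 (one summand per function symbol, arity giving the exponent).
  N_0 = 3
  N_1 = 3 + 3 = 6
  N_2 = 3 + 6 = 9
  Explicitly: c, a, b, f2(c), f2(a), f2(b), f2(f2(c)), f2(f2(a)), f2(f2(b)).
So there are 9 ground terms available for substitution.
The body mentions the single quantified variable w; since ground terms form a free algebra, no two substitutions collapse to the same formula.
Number of ground instances = 9.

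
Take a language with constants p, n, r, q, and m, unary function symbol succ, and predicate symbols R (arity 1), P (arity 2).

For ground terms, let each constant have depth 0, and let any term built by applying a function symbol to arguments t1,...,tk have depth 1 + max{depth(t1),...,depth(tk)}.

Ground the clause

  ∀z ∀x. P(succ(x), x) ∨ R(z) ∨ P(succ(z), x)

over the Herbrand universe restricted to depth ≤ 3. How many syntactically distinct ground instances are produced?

Ground terms of depth ≤ 3:
  Let N_k count ground terms of depth at most k. Each non-constant term of depth ≤ k is some function symbol applied to depth-≤(k−1) arguments, giving N_k = 5 + N_{k-1}.
  N_0 = 5
  N_1 = 5 + 5 = 10
  N_2 = 5 + 10 = 15
  N_3 = 5 + 15 = 20
So there are 20 ground terms available for substitution.
The body mentions every one of the 2 quantified variables; since ground terms form a free algebra, no two substitutions collapse to the same formula.
Number of ground instances = 20^2 = 400.

400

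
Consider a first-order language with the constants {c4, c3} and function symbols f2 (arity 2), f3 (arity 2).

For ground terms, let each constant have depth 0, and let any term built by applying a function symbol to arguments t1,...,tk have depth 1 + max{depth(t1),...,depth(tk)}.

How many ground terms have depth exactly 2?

If N_k denotes the number of depth-≤k ground terms, the 2 constants give N_0 = 2, and each function symbol of arity r contributes N_{k-1}^r new terms at level k: N_k = 2 + N_{k-1}^2 + N_{k-1}^2.
N_0 = 2
N_1 = 2 + 2^2 + 2^2 = 10
N_2 = 2 + 10^2 + 10^2 = 202
Terms of depth exactly 2: N_2 − N_1 = 202 − 10 = 192.

192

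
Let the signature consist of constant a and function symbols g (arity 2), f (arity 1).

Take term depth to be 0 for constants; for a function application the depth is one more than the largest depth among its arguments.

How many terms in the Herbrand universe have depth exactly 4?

Count level by level. With function symbols g/2, f/1, the terms of depth ≤ k are the 1 constant together with each function applied to depth-≤(k−1) tuples, so N_k = 1 + N_{k-1}^2 + N_{k-1}.
N_0 = 1
N_1 = 1 + 1^2 + 1 = 3
N_2 = 1 + 3^2 + 3 = 13
N_3 = 1 + 13^2 + 13 = 183
N_4 = 1 + 183^2 + 183 = 33673
Terms of depth exactly 4: N_4 − N_3 = 33673 − 183 = 33490.

33490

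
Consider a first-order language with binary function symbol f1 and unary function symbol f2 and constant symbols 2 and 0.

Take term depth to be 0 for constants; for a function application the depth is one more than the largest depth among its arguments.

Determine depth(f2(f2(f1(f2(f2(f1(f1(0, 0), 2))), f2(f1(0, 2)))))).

depth(f1(0, 0)) = 1 + max(0, 0) = 1
depth(f1(f1(0, 0), 2)) = 1 + max(1, 0) = 2
depth(f2(f1(f1(0, 0), 2))) = 1 + depth(f1(f1(0, 0), 2)) = 1 + 2 = 3
depth(f2(f2(f1(f1(0, 0), 2)))) = 1 + depth(f2(f1(f1(0, 0), 2))) = 1 + 3 = 4
depth(f1(0, 2)) = 1 + max(0, 0) = 1
depth(f2(f1(0, 2))) = 1 + depth(f1(0, 2)) = 1 + 1 = 2
depth(f1(f2(f2(f1(f1(0, 0), 2))), f2(f1(0, 2)))) = 1 + max(4, 2) = 5
depth(f2(f1(f2(f2(f1(f1(0, 0), 2))), f2(f1(0, 2))))) = 1 + depth(f1(f2(f2(f1(f1(0, 0), 2))), f2(f1(0, 2)))) = 1 + 5 = 6
depth(f2(f2(f1(f2(f2(f1(f1(0, 0), 2))), f2(f1(0, 2)))))) = 1 + depth(f2(f1(f2(f2(f1(f1(0, 0), 2))), f2(f1(0, 2))))) = 1 + 6 = 7

7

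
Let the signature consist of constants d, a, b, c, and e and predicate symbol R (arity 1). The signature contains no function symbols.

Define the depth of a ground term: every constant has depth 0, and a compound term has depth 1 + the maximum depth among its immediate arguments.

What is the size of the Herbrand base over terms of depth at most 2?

5

First count ground terms of depth ≤ 2.
With no function symbols every ground term is a constant, so there are exactly 5 ground terms at every depth bound.
N_0 = 5
N_1 = 5
N_2 = 5
So |H| = 5.
Each predicate of arity r yields |H|^r ground atoms (one per choice of an r-tuple from H):
  R: 5
Total ground atoms: 5.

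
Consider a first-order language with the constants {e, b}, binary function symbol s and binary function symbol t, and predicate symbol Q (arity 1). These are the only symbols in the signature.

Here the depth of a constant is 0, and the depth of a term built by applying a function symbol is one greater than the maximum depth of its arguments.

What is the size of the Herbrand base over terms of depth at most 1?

First count ground terms of depth ≤ 1.
If N_k denotes the number of depth-≤k ground terms, the 2 constants give N_0 = 2, and each function symbol of arity r contributes N_{k-1}^r new terms at level k: N_k = 2 + N_{k-1}^2 + N_{k-1}^2.
N_0 = 2
N_1 = 2 + 2^2 + 2^2 = 10
So |H| = 10.
A ground atom is a predicate applied to a tuple of terms from H, so the count is the sum over predicates of |H|^arity:
  Q: 10
Total ground atoms: 10.

10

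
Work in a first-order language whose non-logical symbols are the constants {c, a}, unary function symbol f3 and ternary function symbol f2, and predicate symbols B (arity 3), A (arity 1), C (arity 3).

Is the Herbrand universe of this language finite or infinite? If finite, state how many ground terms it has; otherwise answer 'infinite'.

infinite

The signature has at least one function symbol (f3, arity 1) and at least one constant (c).
Iterating f3 gives infinitely many distinct ground terms: c, f3(c), f3(f3(c)), ...
So the Herbrand universe is infinite.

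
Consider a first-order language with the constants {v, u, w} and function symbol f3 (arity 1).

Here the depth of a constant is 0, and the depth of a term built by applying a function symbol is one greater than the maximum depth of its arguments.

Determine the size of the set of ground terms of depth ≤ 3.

If N_k denotes the number of depth-≤k ground terms, the 3 constants give N_0 = 3, and each function symbol of arity r contributes N_{k-1}^r new terms at level k: N_k = 3 + N_{k-1}.
N_0 = 3
N_1 = 3 + 3 = 6
N_2 = 3 + 6 = 9
N_3 = 3 + 9 = 12

12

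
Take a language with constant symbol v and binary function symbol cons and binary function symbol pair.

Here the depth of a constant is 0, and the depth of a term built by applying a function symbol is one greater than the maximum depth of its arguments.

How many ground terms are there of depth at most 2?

19

Let N_k count ground terms of depth at most k. Each non-constant term of depth ≤ k is some function symbol applied to depth-≤(k−1) arguments, giving N_k = 1 + N_{k-1}^2 + N_{k-1}^2.
N_0 = 1
N_1 = 1 + 1^2 + 1^2 = 3
N_2 = 1 + 3^2 + 3^2 = 19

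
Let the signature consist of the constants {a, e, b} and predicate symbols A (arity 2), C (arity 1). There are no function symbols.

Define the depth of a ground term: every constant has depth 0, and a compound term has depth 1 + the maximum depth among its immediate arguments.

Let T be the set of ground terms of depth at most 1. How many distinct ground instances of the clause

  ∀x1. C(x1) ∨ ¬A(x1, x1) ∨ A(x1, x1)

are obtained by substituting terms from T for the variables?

3

Ground terms of depth ≤ 1:
  With no function symbols every ground term is a constant, so there are exactly 3 ground terms at every depth bound.
  N_0 = 3
  N_1 = 3
So there are 3 ground terms available for substitution.
The body mentions the single quantified variable x1; since ground terms form a free algebra, no two substitutions collapse to the same formula.
Number of ground instances = 3.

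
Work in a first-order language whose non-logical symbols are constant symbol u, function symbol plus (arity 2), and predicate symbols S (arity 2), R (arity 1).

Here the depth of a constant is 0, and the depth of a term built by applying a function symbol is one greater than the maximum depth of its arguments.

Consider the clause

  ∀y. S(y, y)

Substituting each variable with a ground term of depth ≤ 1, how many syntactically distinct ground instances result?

2

Ground terms of depth ≤ 1:
  Write N_k for the number of ground terms of depth ≤ k. A term of depth ≤ k is either a constant or a function symbol applied to arguments of depth ≤ k−1, so N_k = 1 + N_{k-1}^2.
  N_0 = 1
  N_1 = 1 + 1^2 = 2
So there are 2 ground terms available for substitution.
The body mentions the single quantified variable y; since ground terms form a free algebra, no two substitutions collapse to the same formula.
Number of ground instances = 2.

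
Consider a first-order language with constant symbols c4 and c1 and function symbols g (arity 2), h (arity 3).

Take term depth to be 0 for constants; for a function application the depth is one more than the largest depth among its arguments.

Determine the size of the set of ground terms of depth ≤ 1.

14

If N_k denotes the number of depth-≤k ground terms, the 2 constants give N_0 = 2, and each function symbol of arity r contributes N_{k-1}^r new terms at level k: N_k = 2 + N_{k-1}^2 + N_{k-1}^3.
N_0 = 2
N_1 = 2 + 2^2 + 2^3 = 14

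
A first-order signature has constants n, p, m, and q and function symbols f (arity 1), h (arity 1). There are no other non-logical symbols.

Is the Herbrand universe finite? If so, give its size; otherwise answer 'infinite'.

The signature has at least one function symbol (f, arity 1) and at least one constant (n).
Iterating f gives infinitely many distinct ground terms: n, f(n), f(f(n)), ...
So the Herbrand universe is infinite.

infinite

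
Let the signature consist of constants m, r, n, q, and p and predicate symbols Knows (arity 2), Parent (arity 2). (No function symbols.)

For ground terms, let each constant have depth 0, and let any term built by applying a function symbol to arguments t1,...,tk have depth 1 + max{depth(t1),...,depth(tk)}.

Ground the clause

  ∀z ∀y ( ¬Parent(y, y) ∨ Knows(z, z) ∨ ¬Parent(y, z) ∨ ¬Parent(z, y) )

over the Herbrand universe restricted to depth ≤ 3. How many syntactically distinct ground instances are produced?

25

Ground terms of depth ≤ 3:
  With no function symbols every ground term is a constant, so there are exactly 5 ground terms at every depth bound.
  N_0 = 5
  N_1 = 5
  N_2 = 5
  N_3 = 5
  Explicitly: m, r, n, q, p.
So there are 5 ground terms available for substitution.
The body mentions every one of the 2 quantified variables; since ground terms form a free algebra, no two substitutions collapse to the same formula.
Number of ground instances = 5^2 = 25.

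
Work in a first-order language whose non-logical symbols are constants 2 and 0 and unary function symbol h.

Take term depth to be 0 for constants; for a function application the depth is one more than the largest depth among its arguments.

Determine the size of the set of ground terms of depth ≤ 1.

Let N_k = |{terms of depth ≤ k}|. Then N_0 = 2 and N_k = 2 + N_{k-1} for k ≥ 1 (one summand per function symbol, arity giving the exponent).
N_0 = 2
N_1 = 2 + 2 = 4

4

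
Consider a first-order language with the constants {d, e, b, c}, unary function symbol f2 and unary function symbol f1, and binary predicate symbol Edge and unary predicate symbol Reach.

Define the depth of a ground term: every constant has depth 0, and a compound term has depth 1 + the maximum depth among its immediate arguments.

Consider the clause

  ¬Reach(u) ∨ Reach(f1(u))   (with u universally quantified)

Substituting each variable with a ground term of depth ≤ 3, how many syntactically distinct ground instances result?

60

Ground terms of depth ≤ 3:
  Write N_k for the number of ground terms of depth ≤ k. A term of depth ≤ k is either a constant or a function symbol applied to arguments of depth ≤ k−1, so N_k = 4 + N_{k-1} + N_{k-1}.
  N_0 = 4
  N_1 = 4 + 4 + 4 = 12
  N_2 = 4 + 12 + 12 = 28
  N_3 = 4 + 28 + 28 = 60
So there are 60 ground terms available for substitution.
The clause has 1 distinct variable (u), which appears in the body. In the free term algebra distinct substitutions yield syntactically distinct ground instances.
Number of ground instances = 60.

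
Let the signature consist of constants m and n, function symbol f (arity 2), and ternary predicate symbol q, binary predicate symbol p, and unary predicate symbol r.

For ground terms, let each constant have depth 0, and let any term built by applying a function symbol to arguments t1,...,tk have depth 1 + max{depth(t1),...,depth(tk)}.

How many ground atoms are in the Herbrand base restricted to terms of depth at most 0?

14

First count ground terms of depth ≤ 0.
Let N_k = |{terms of depth ≤ k}|. Then N_0 = 2 and N_k = 2 + N_{k-1}^2 for k ≥ 1 (one summand per function symbol, arity giving the exponent).
N_0 = 2
So |H| = 2.
Ground atoms are formed by filling each argument slot of a predicate with a term from H, so an r-ary predicate gives |H|^r atoms:
  q: 2^3 = 8;  p: 2^2 = 4;  r: 2
Total ground atoms: 8 + 4 + 2 = 14.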